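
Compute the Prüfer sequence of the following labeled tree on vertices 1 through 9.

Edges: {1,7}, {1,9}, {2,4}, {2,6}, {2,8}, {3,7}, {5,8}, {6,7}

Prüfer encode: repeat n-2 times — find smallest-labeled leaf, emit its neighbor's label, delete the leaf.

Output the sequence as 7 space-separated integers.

Answer: 7 2 8 2 6 7 1

Derivation:
Step 1: leaves = {3,4,5,9}. Remove smallest leaf 3, emit neighbor 7.
Step 2: leaves = {4,5,9}. Remove smallest leaf 4, emit neighbor 2.
Step 3: leaves = {5,9}. Remove smallest leaf 5, emit neighbor 8.
Step 4: leaves = {8,9}. Remove smallest leaf 8, emit neighbor 2.
Step 5: leaves = {2,9}. Remove smallest leaf 2, emit neighbor 6.
Step 6: leaves = {6,9}. Remove smallest leaf 6, emit neighbor 7.
Step 7: leaves = {7,9}. Remove smallest leaf 7, emit neighbor 1.
Done: 2 vertices remain (1, 9). Sequence = [7 2 8 2 6 7 1]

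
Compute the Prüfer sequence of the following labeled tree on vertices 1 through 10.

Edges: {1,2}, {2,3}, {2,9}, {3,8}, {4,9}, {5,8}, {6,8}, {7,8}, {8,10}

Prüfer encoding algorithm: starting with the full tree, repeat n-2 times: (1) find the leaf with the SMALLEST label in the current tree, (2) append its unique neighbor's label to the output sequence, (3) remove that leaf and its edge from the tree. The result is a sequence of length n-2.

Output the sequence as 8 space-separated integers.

Step 1: leaves = {1,4,5,6,7,10}. Remove smallest leaf 1, emit neighbor 2.
Step 2: leaves = {4,5,6,7,10}. Remove smallest leaf 4, emit neighbor 9.
Step 3: leaves = {5,6,7,9,10}. Remove smallest leaf 5, emit neighbor 8.
Step 4: leaves = {6,7,9,10}. Remove smallest leaf 6, emit neighbor 8.
Step 5: leaves = {7,9,10}. Remove smallest leaf 7, emit neighbor 8.
Step 6: leaves = {9,10}. Remove smallest leaf 9, emit neighbor 2.
Step 7: leaves = {2,10}. Remove smallest leaf 2, emit neighbor 3.
Step 8: leaves = {3,10}. Remove smallest leaf 3, emit neighbor 8.
Done: 2 vertices remain (8, 10). Sequence = [2 9 8 8 8 2 3 8]

Answer: 2 9 8 8 8 2 3 8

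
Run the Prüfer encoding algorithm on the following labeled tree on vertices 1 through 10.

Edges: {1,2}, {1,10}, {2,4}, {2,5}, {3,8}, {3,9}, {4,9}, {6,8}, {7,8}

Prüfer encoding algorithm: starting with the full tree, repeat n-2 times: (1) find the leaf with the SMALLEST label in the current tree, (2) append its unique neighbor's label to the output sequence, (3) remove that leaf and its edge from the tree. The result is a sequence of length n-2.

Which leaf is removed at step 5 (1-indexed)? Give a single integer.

Answer: 3

Derivation:
Step 1: current leaves = {5,6,7,10}. Remove leaf 5 (neighbor: 2).
Step 2: current leaves = {6,7,10}. Remove leaf 6 (neighbor: 8).
Step 3: current leaves = {7,10}. Remove leaf 7 (neighbor: 8).
Step 4: current leaves = {8,10}. Remove leaf 8 (neighbor: 3).
Step 5: current leaves = {3,10}. Remove leaf 3 (neighbor: 9).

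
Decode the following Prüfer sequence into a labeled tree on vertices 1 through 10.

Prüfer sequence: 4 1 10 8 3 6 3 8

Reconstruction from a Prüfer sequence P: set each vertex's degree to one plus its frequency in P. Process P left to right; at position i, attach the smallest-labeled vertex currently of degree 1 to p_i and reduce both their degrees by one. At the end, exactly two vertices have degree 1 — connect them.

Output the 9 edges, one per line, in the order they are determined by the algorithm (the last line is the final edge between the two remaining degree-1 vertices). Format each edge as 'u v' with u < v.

Answer: 2 4
1 4
1 10
5 8
3 7
6 9
3 6
3 8
8 10

Derivation:
Initial degrees: {1:2, 2:1, 3:3, 4:2, 5:1, 6:2, 7:1, 8:3, 9:1, 10:2}
Step 1: smallest deg-1 vertex = 2, p_1 = 4. Add edge {2,4}. Now deg[2]=0, deg[4]=1.
Step 2: smallest deg-1 vertex = 4, p_2 = 1. Add edge {1,4}. Now deg[4]=0, deg[1]=1.
Step 3: smallest deg-1 vertex = 1, p_3 = 10. Add edge {1,10}. Now deg[1]=0, deg[10]=1.
Step 4: smallest deg-1 vertex = 5, p_4 = 8. Add edge {5,8}. Now deg[5]=0, deg[8]=2.
Step 5: smallest deg-1 vertex = 7, p_5 = 3. Add edge {3,7}. Now deg[7]=0, deg[3]=2.
Step 6: smallest deg-1 vertex = 9, p_6 = 6. Add edge {6,9}. Now deg[9]=0, deg[6]=1.
Step 7: smallest deg-1 vertex = 6, p_7 = 3. Add edge {3,6}. Now deg[6]=0, deg[3]=1.
Step 8: smallest deg-1 vertex = 3, p_8 = 8. Add edge {3,8}. Now deg[3]=0, deg[8]=1.
Final: two remaining deg-1 vertices are 8, 10. Add edge {8,10}.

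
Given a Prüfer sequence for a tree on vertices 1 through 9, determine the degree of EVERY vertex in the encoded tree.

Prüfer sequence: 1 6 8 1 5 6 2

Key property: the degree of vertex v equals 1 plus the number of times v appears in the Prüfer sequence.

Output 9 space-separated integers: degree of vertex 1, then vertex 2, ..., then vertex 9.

p_1 = 1: count[1] becomes 1
p_2 = 6: count[6] becomes 1
p_3 = 8: count[8] becomes 1
p_4 = 1: count[1] becomes 2
p_5 = 5: count[5] becomes 1
p_6 = 6: count[6] becomes 2
p_7 = 2: count[2] becomes 1
Degrees (1 + count): deg[1]=1+2=3, deg[2]=1+1=2, deg[3]=1+0=1, deg[4]=1+0=1, deg[5]=1+1=2, deg[6]=1+2=3, deg[7]=1+0=1, deg[8]=1+1=2, deg[9]=1+0=1

Answer: 3 2 1 1 2 3 1 2 1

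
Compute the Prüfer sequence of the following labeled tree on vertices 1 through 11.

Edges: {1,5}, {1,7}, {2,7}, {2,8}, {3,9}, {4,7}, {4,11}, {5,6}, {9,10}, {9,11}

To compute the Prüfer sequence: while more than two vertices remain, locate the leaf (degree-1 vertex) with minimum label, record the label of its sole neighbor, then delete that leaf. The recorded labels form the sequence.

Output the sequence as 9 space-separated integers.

Step 1: leaves = {3,6,8,10}. Remove smallest leaf 3, emit neighbor 9.
Step 2: leaves = {6,8,10}. Remove smallest leaf 6, emit neighbor 5.
Step 3: leaves = {5,8,10}. Remove smallest leaf 5, emit neighbor 1.
Step 4: leaves = {1,8,10}. Remove smallest leaf 1, emit neighbor 7.
Step 5: leaves = {8,10}. Remove smallest leaf 8, emit neighbor 2.
Step 6: leaves = {2,10}. Remove smallest leaf 2, emit neighbor 7.
Step 7: leaves = {7,10}. Remove smallest leaf 7, emit neighbor 4.
Step 8: leaves = {4,10}. Remove smallest leaf 4, emit neighbor 11.
Step 9: leaves = {10,11}. Remove smallest leaf 10, emit neighbor 9.
Done: 2 vertices remain (9, 11). Sequence = [9 5 1 7 2 7 4 11 9]

Answer: 9 5 1 7 2 7 4 11 9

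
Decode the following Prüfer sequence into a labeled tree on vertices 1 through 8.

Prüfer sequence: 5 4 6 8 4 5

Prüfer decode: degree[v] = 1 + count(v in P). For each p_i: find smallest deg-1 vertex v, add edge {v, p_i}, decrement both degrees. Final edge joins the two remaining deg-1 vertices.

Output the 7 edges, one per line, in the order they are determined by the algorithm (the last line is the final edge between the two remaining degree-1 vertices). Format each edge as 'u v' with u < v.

Initial degrees: {1:1, 2:1, 3:1, 4:3, 5:3, 6:2, 7:1, 8:2}
Step 1: smallest deg-1 vertex = 1, p_1 = 5. Add edge {1,5}. Now deg[1]=0, deg[5]=2.
Step 2: smallest deg-1 vertex = 2, p_2 = 4. Add edge {2,4}. Now deg[2]=0, deg[4]=2.
Step 3: smallest deg-1 vertex = 3, p_3 = 6. Add edge {3,6}. Now deg[3]=0, deg[6]=1.
Step 4: smallest deg-1 vertex = 6, p_4 = 8. Add edge {6,8}. Now deg[6]=0, deg[8]=1.
Step 5: smallest deg-1 vertex = 7, p_5 = 4. Add edge {4,7}. Now deg[7]=0, deg[4]=1.
Step 6: smallest deg-1 vertex = 4, p_6 = 5. Add edge {4,5}. Now deg[4]=0, deg[5]=1.
Final: two remaining deg-1 vertices are 5, 8. Add edge {5,8}.

Answer: 1 5
2 4
3 6
6 8
4 7
4 5
5 8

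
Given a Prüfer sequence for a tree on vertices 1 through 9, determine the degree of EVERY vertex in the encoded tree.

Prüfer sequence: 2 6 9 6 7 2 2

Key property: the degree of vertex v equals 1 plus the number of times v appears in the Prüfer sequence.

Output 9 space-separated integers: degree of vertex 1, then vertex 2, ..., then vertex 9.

p_1 = 2: count[2] becomes 1
p_2 = 6: count[6] becomes 1
p_3 = 9: count[9] becomes 1
p_4 = 6: count[6] becomes 2
p_5 = 7: count[7] becomes 1
p_6 = 2: count[2] becomes 2
p_7 = 2: count[2] becomes 3
Degrees (1 + count): deg[1]=1+0=1, deg[2]=1+3=4, deg[3]=1+0=1, deg[4]=1+0=1, deg[5]=1+0=1, deg[6]=1+2=3, deg[7]=1+1=2, deg[8]=1+0=1, deg[9]=1+1=2

Answer: 1 4 1 1 1 3 2 1 2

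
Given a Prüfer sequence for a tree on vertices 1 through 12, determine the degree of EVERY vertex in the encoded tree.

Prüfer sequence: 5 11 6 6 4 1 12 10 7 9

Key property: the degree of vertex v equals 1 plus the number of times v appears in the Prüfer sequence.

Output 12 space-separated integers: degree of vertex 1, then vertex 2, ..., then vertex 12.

Answer: 2 1 1 2 2 3 2 1 2 2 2 2

Derivation:
p_1 = 5: count[5] becomes 1
p_2 = 11: count[11] becomes 1
p_3 = 6: count[6] becomes 1
p_4 = 6: count[6] becomes 2
p_5 = 4: count[4] becomes 1
p_6 = 1: count[1] becomes 1
p_7 = 12: count[12] becomes 1
p_8 = 10: count[10] becomes 1
p_9 = 7: count[7] becomes 1
p_10 = 9: count[9] becomes 1
Degrees (1 + count): deg[1]=1+1=2, deg[2]=1+0=1, deg[3]=1+0=1, deg[4]=1+1=2, deg[5]=1+1=2, deg[6]=1+2=3, deg[7]=1+1=2, deg[8]=1+0=1, deg[9]=1+1=2, deg[10]=1+1=2, deg[11]=1+1=2, deg[12]=1+1=2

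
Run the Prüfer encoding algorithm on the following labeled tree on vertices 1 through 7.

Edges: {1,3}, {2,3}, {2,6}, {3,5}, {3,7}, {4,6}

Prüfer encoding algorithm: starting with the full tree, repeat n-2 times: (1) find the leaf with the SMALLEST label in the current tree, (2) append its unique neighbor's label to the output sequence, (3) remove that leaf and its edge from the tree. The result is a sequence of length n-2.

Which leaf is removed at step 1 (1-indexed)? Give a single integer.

Step 1: current leaves = {1,4,5,7}. Remove leaf 1 (neighbor: 3).

Answer: 1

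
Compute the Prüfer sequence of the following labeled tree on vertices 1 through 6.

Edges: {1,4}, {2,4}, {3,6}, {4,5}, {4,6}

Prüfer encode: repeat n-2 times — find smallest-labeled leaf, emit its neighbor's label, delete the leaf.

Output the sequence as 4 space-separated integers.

Step 1: leaves = {1,2,3,5}. Remove smallest leaf 1, emit neighbor 4.
Step 2: leaves = {2,3,5}. Remove smallest leaf 2, emit neighbor 4.
Step 3: leaves = {3,5}. Remove smallest leaf 3, emit neighbor 6.
Step 4: leaves = {5,6}. Remove smallest leaf 5, emit neighbor 4.
Done: 2 vertices remain (4, 6). Sequence = [4 4 6 4]

Answer: 4 4 6 4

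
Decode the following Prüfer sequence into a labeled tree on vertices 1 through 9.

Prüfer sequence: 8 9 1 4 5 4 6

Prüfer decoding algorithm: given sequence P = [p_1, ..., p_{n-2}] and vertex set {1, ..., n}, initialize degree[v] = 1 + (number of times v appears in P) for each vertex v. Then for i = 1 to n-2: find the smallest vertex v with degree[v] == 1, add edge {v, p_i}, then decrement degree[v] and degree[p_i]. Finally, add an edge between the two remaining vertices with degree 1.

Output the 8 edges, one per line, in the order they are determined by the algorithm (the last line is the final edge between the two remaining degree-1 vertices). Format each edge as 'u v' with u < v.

Answer: 2 8
3 9
1 7
1 4
5 8
4 5
4 6
6 9

Derivation:
Initial degrees: {1:2, 2:1, 3:1, 4:3, 5:2, 6:2, 7:1, 8:2, 9:2}
Step 1: smallest deg-1 vertex = 2, p_1 = 8. Add edge {2,8}. Now deg[2]=0, deg[8]=1.
Step 2: smallest deg-1 vertex = 3, p_2 = 9. Add edge {3,9}. Now deg[3]=0, deg[9]=1.
Step 3: smallest deg-1 vertex = 7, p_3 = 1. Add edge {1,7}. Now deg[7]=0, deg[1]=1.
Step 4: smallest deg-1 vertex = 1, p_4 = 4. Add edge {1,4}. Now deg[1]=0, deg[4]=2.
Step 5: smallest deg-1 vertex = 8, p_5 = 5. Add edge {5,8}. Now deg[8]=0, deg[5]=1.
Step 6: smallest deg-1 vertex = 5, p_6 = 4. Add edge {4,5}. Now deg[5]=0, deg[4]=1.
Step 7: smallest deg-1 vertex = 4, p_7 = 6. Add edge {4,6}. Now deg[4]=0, deg[6]=1.
Final: two remaining deg-1 vertices are 6, 9. Add edge {6,9}.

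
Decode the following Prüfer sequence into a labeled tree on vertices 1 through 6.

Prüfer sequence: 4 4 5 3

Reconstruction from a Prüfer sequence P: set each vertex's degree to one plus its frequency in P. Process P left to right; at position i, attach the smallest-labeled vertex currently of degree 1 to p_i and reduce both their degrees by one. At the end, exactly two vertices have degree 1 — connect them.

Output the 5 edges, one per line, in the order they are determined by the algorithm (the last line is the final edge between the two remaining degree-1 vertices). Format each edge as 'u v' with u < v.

Answer: 1 4
2 4
4 5
3 5
3 6

Derivation:
Initial degrees: {1:1, 2:1, 3:2, 4:3, 5:2, 6:1}
Step 1: smallest deg-1 vertex = 1, p_1 = 4. Add edge {1,4}. Now deg[1]=0, deg[4]=2.
Step 2: smallest deg-1 vertex = 2, p_2 = 4. Add edge {2,4}. Now deg[2]=0, deg[4]=1.
Step 3: smallest deg-1 vertex = 4, p_3 = 5. Add edge {4,5}. Now deg[4]=0, deg[5]=1.
Step 4: smallest deg-1 vertex = 5, p_4 = 3. Add edge {3,5}. Now deg[5]=0, deg[3]=1.
Final: two remaining deg-1 vertices are 3, 6. Add edge {3,6}.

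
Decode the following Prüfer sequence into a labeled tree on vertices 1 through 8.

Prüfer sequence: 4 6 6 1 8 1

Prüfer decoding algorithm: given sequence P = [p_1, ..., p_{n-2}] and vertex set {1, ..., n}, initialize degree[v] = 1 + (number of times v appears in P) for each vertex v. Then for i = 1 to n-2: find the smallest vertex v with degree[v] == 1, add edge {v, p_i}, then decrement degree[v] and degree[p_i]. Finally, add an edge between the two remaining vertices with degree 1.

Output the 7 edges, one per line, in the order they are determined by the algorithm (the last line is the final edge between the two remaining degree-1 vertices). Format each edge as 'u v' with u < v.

Answer: 2 4
3 6
4 6
1 5
6 8
1 7
1 8

Derivation:
Initial degrees: {1:3, 2:1, 3:1, 4:2, 5:1, 6:3, 7:1, 8:2}
Step 1: smallest deg-1 vertex = 2, p_1 = 4. Add edge {2,4}. Now deg[2]=0, deg[4]=1.
Step 2: smallest deg-1 vertex = 3, p_2 = 6. Add edge {3,6}. Now deg[3]=0, deg[6]=2.
Step 3: smallest deg-1 vertex = 4, p_3 = 6. Add edge {4,6}. Now deg[4]=0, deg[6]=1.
Step 4: smallest deg-1 vertex = 5, p_4 = 1. Add edge {1,5}. Now deg[5]=0, deg[1]=2.
Step 5: smallest deg-1 vertex = 6, p_5 = 8. Add edge {6,8}. Now deg[6]=0, deg[8]=1.
Step 6: smallest deg-1 vertex = 7, p_6 = 1. Add edge {1,7}. Now deg[7]=0, deg[1]=1.
Final: two remaining deg-1 vertices are 1, 8. Add edge {1,8}.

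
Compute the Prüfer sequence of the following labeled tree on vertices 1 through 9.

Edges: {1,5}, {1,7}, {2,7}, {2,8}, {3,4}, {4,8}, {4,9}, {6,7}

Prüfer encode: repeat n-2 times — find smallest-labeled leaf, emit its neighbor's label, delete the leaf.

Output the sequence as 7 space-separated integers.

Step 1: leaves = {3,5,6,9}. Remove smallest leaf 3, emit neighbor 4.
Step 2: leaves = {5,6,9}. Remove smallest leaf 5, emit neighbor 1.
Step 3: leaves = {1,6,9}. Remove smallest leaf 1, emit neighbor 7.
Step 4: leaves = {6,9}. Remove smallest leaf 6, emit neighbor 7.
Step 5: leaves = {7,9}. Remove smallest leaf 7, emit neighbor 2.
Step 6: leaves = {2,9}. Remove smallest leaf 2, emit neighbor 8.
Step 7: leaves = {8,9}. Remove smallest leaf 8, emit neighbor 4.
Done: 2 vertices remain (4, 9). Sequence = [4 1 7 7 2 8 4]

Answer: 4 1 7 7 2 8 4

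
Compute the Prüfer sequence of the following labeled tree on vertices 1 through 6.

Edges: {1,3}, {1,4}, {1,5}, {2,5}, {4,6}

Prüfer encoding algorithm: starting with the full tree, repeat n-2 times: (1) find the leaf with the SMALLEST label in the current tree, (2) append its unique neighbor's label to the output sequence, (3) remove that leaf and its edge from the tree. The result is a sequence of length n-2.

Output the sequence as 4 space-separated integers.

Step 1: leaves = {2,3,6}. Remove smallest leaf 2, emit neighbor 5.
Step 2: leaves = {3,5,6}. Remove smallest leaf 3, emit neighbor 1.
Step 3: leaves = {5,6}. Remove smallest leaf 5, emit neighbor 1.
Step 4: leaves = {1,6}. Remove smallest leaf 1, emit neighbor 4.
Done: 2 vertices remain (4, 6). Sequence = [5 1 1 4]

Answer: 5 1 1 4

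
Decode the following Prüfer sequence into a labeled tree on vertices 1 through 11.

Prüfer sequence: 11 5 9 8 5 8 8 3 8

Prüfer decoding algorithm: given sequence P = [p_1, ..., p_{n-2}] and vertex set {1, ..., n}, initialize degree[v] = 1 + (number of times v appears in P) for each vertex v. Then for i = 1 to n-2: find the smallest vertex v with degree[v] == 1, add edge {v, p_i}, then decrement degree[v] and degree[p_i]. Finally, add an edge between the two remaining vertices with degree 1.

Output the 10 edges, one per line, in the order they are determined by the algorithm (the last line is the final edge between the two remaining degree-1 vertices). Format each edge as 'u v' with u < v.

Answer: 1 11
2 5
4 9
6 8
5 7
5 8
8 9
3 10
3 8
8 11

Derivation:
Initial degrees: {1:1, 2:1, 3:2, 4:1, 5:3, 6:1, 7:1, 8:5, 9:2, 10:1, 11:2}
Step 1: smallest deg-1 vertex = 1, p_1 = 11. Add edge {1,11}. Now deg[1]=0, deg[11]=1.
Step 2: smallest deg-1 vertex = 2, p_2 = 5. Add edge {2,5}. Now deg[2]=0, deg[5]=2.
Step 3: smallest deg-1 vertex = 4, p_3 = 9. Add edge {4,9}. Now deg[4]=0, deg[9]=1.
Step 4: smallest deg-1 vertex = 6, p_4 = 8. Add edge {6,8}. Now deg[6]=0, deg[8]=4.
Step 5: smallest deg-1 vertex = 7, p_5 = 5. Add edge {5,7}. Now deg[7]=0, deg[5]=1.
Step 6: smallest deg-1 vertex = 5, p_6 = 8. Add edge {5,8}. Now deg[5]=0, deg[8]=3.
Step 7: smallest deg-1 vertex = 9, p_7 = 8. Add edge {8,9}. Now deg[9]=0, deg[8]=2.
Step 8: smallest deg-1 vertex = 10, p_8 = 3. Add edge {3,10}. Now deg[10]=0, deg[3]=1.
Step 9: smallest deg-1 vertex = 3, p_9 = 8. Add edge {3,8}. Now deg[3]=0, deg[8]=1.
Final: two remaining deg-1 vertices are 8, 11. Add edge {8,11}.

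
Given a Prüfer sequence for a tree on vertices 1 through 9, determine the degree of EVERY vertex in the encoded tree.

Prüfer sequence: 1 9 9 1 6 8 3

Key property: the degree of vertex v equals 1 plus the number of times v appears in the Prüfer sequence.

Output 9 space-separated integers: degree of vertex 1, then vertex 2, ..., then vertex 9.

Answer: 3 1 2 1 1 2 1 2 3

Derivation:
p_1 = 1: count[1] becomes 1
p_2 = 9: count[9] becomes 1
p_3 = 9: count[9] becomes 2
p_4 = 1: count[1] becomes 2
p_5 = 6: count[6] becomes 1
p_6 = 8: count[8] becomes 1
p_7 = 3: count[3] becomes 1
Degrees (1 + count): deg[1]=1+2=3, deg[2]=1+0=1, deg[3]=1+1=2, deg[4]=1+0=1, deg[5]=1+0=1, deg[6]=1+1=2, deg[7]=1+0=1, deg[8]=1+1=2, deg[9]=1+2=3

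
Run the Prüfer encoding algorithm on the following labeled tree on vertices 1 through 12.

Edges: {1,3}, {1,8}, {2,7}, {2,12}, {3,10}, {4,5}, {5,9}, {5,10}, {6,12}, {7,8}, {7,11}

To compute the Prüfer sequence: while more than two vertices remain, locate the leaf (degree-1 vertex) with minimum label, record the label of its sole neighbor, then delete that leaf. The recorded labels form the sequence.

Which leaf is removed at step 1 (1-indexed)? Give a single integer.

Answer: 4

Derivation:
Step 1: current leaves = {4,6,9,11}. Remove leaf 4 (neighbor: 5).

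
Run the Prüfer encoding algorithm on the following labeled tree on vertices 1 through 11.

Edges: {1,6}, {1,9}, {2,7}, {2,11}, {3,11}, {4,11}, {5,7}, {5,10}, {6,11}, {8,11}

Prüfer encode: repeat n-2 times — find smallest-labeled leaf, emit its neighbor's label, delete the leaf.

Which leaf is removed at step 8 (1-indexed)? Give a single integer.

Answer: 5

Derivation:
Step 1: current leaves = {3,4,8,9,10}. Remove leaf 3 (neighbor: 11).
Step 2: current leaves = {4,8,9,10}. Remove leaf 4 (neighbor: 11).
Step 3: current leaves = {8,9,10}. Remove leaf 8 (neighbor: 11).
Step 4: current leaves = {9,10}. Remove leaf 9 (neighbor: 1).
Step 5: current leaves = {1,10}. Remove leaf 1 (neighbor: 6).
Step 6: current leaves = {6,10}. Remove leaf 6 (neighbor: 11).
Step 7: current leaves = {10,11}. Remove leaf 10 (neighbor: 5).
Step 8: current leaves = {5,11}. Remove leaf 5 (neighbor: 7).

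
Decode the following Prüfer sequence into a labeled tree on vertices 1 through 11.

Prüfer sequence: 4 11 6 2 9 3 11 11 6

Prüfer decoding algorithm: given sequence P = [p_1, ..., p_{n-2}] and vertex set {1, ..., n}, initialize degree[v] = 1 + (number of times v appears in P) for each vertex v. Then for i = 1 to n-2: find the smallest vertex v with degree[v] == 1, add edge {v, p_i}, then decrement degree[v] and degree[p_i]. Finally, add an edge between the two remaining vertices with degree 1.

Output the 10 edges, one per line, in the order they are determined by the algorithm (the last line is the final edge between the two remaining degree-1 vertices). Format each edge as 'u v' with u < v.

Initial degrees: {1:1, 2:2, 3:2, 4:2, 5:1, 6:3, 7:1, 8:1, 9:2, 10:1, 11:4}
Step 1: smallest deg-1 vertex = 1, p_1 = 4. Add edge {1,4}. Now deg[1]=0, deg[4]=1.
Step 2: smallest deg-1 vertex = 4, p_2 = 11. Add edge {4,11}. Now deg[4]=0, deg[11]=3.
Step 3: smallest deg-1 vertex = 5, p_3 = 6. Add edge {5,6}. Now deg[5]=0, deg[6]=2.
Step 4: smallest deg-1 vertex = 7, p_4 = 2. Add edge {2,7}. Now deg[7]=0, deg[2]=1.
Step 5: smallest deg-1 vertex = 2, p_5 = 9. Add edge {2,9}. Now deg[2]=0, deg[9]=1.
Step 6: smallest deg-1 vertex = 8, p_6 = 3. Add edge {3,8}. Now deg[8]=0, deg[3]=1.
Step 7: smallest deg-1 vertex = 3, p_7 = 11. Add edge {3,11}. Now deg[3]=0, deg[11]=2.
Step 8: smallest deg-1 vertex = 9, p_8 = 11. Add edge {9,11}. Now deg[9]=0, deg[11]=1.
Step 9: smallest deg-1 vertex = 10, p_9 = 6. Add edge {6,10}. Now deg[10]=0, deg[6]=1.
Final: two remaining deg-1 vertices are 6, 11. Add edge {6,11}.

Answer: 1 4
4 11
5 6
2 7
2 9
3 8
3 11
9 11
6 10
6 11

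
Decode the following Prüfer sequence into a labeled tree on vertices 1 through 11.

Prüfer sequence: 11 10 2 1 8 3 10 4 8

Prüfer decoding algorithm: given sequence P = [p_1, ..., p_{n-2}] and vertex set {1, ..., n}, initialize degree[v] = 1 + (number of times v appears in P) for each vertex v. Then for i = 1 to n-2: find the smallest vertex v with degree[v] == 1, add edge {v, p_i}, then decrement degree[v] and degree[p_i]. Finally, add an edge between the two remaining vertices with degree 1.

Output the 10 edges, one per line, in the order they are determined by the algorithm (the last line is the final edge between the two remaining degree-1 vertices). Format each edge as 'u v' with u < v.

Answer: 5 11
6 10
2 7
1 2
1 8
3 9
3 10
4 10
4 8
8 11

Derivation:
Initial degrees: {1:2, 2:2, 3:2, 4:2, 5:1, 6:1, 7:1, 8:3, 9:1, 10:3, 11:2}
Step 1: smallest deg-1 vertex = 5, p_1 = 11. Add edge {5,11}. Now deg[5]=0, deg[11]=1.
Step 2: smallest deg-1 vertex = 6, p_2 = 10. Add edge {6,10}. Now deg[6]=0, deg[10]=2.
Step 3: smallest deg-1 vertex = 7, p_3 = 2. Add edge {2,7}. Now deg[7]=0, deg[2]=1.
Step 4: smallest deg-1 vertex = 2, p_4 = 1. Add edge {1,2}. Now deg[2]=0, deg[1]=1.
Step 5: smallest deg-1 vertex = 1, p_5 = 8. Add edge {1,8}. Now deg[1]=0, deg[8]=2.
Step 6: smallest deg-1 vertex = 9, p_6 = 3. Add edge {3,9}. Now deg[9]=0, deg[3]=1.
Step 7: smallest deg-1 vertex = 3, p_7 = 10. Add edge {3,10}. Now deg[3]=0, deg[10]=1.
Step 8: smallest deg-1 vertex = 10, p_8 = 4. Add edge {4,10}. Now deg[10]=0, deg[4]=1.
Step 9: smallest deg-1 vertex = 4, p_9 = 8. Add edge {4,8}. Now deg[4]=0, deg[8]=1.
Final: two remaining deg-1 vertices are 8, 11. Add edge {8,11}.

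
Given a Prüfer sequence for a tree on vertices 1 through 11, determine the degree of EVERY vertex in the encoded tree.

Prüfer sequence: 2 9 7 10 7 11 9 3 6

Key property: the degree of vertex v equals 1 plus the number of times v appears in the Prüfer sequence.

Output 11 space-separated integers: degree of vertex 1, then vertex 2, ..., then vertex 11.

p_1 = 2: count[2] becomes 1
p_2 = 9: count[9] becomes 1
p_3 = 7: count[7] becomes 1
p_4 = 10: count[10] becomes 1
p_5 = 7: count[7] becomes 2
p_6 = 11: count[11] becomes 1
p_7 = 9: count[9] becomes 2
p_8 = 3: count[3] becomes 1
p_9 = 6: count[6] becomes 1
Degrees (1 + count): deg[1]=1+0=1, deg[2]=1+1=2, deg[3]=1+1=2, deg[4]=1+0=1, deg[5]=1+0=1, deg[6]=1+1=2, deg[7]=1+2=3, deg[8]=1+0=1, deg[9]=1+2=3, deg[10]=1+1=2, deg[11]=1+1=2

Answer: 1 2 2 1 1 2 3 1 3 2 2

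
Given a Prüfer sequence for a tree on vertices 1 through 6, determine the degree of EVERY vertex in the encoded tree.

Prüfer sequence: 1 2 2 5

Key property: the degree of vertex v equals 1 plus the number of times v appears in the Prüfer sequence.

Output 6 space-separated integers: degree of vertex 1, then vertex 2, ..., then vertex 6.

Answer: 2 3 1 1 2 1

Derivation:
p_1 = 1: count[1] becomes 1
p_2 = 2: count[2] becomes 1
p_3 = 2: count[2] becomes 2
p_4 = 5: count[5] becomes 1
Degrees (1 + count): deg[1]=1+1=2, deg[2]=1+2=3, deg[3]=1+0=1, deg[4]=1+0=1, deg[5]=1+1=2, deg[6]=1+0=1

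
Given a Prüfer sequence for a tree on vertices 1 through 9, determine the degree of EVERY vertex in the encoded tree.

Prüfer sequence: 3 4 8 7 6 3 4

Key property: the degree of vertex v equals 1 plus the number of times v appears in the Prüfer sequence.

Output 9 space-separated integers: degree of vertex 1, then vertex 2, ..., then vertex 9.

p_1 = 3: count[3] becomes 1
p_2 = 4: count[4] becomes 1
p_3 = 8: count[8] becomes 1
p_4 = 7: count[7] becomes 1
p_5 = 6: count[6] becomes 1
p_6 = 3: count[3] becomes 2
p_7 = 4: count[4] becomes 2
Degrees (1 + count): deg[1]=1+0=1, deg[2]=1+0=1, deg[3]=1+2=3, deg[4]=1+2=3, deg[5]=1+0=1, deg[6]=1+1=2, deg[7]=1+1=2, deg[8]=1+1=2, deg[9]=1+0=1

Answer: 1 1 3 3 1 2 2 2 1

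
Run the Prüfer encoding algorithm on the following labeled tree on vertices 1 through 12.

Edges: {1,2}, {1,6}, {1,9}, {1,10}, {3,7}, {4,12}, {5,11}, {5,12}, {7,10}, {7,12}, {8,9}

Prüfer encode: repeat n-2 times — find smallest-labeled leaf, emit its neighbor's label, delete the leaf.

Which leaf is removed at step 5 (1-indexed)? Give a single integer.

Answer: 8

Derivation:
Step 1: current leaves = {2,3,4,6,8,11}. Remove leaf 2 (neighbor: 1).
Step 2: current leaves = {3,4,6,8,11}. Remove leaf 3 (neighbor: 7).
Step 3: current leaves = {4,6,8,11}. Remove leaf 4 (neighbor: 12).
Step 4: current leaves = {6,8,11}. Remove leaf 6 (neighbor: 1).
Step 5: current leaves = {8,11}. Remove leaf 8 (neighbor: 9).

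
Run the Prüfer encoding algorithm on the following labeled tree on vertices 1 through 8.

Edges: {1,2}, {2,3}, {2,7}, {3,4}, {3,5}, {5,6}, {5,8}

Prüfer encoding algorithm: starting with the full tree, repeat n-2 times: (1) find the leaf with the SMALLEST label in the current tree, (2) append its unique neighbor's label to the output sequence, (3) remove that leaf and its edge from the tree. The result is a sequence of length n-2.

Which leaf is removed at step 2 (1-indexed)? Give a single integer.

Step 1: current leaves = {1,4,6,7,8}. Remove leaf 1 (neighbor: 2).
Step 2: current leaves = {4,6,7,8}. Remove leaf 4 (neighbor: 3).

Answer: 4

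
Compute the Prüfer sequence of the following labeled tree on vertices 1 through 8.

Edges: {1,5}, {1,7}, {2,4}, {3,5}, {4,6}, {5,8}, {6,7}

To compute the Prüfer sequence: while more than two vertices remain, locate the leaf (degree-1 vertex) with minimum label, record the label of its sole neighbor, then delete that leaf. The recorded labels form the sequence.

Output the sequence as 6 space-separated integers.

Answer: 4 5 6 7 1 5

Derivation:
Step 1: leaves = {2,3,8}. Remove smallest leaf 2, emit neighbor 4.
Step 2: leaves = {3,4,8}. Remove smallest leaf 3, emit neighbor 5.
Step 3: leaves = {4,8}. Remove smallest leaf 4, emit neighbor 6.
Step 4: leaves = {6,8}. Remove smallest leaf 6, emit neighbor 7.
Step 5: leaves = {7,8}. Remove smallest leaf 7, emit neighbor 1.
Step 6: leaves = {1,8}. Remove smallest leaf 1, emit neighbor 5.
Done: 2 vertices remain (5, 8). Sequence = [4 5 6 7 1 5]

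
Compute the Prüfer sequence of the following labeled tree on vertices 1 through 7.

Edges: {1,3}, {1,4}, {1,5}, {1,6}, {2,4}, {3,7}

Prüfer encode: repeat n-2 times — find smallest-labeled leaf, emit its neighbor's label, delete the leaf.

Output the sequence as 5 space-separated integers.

Step 1: leaves = {2,5,6,7}. Remove smallest leaf 2, emit neighbor 4.
Step 2: leaves = {4,5,6,7}. Remove smallest leaf 4, emit neighbor 1.
Step 3: leaves = {5,6,7}. Remove smallest leaf 5, emit neighbor 1.
Step 4: leaves = {6,7}. Remove smallest leaf 6, emit neighbor 1.
Step 5: leaves = {1,7}. Remove smallest leaf 1, emit neighbor 3.
Done: 2 vertices remain (3, 7). Sequence = [4 1 1 1 3]

Answer: 4 1 1 1 3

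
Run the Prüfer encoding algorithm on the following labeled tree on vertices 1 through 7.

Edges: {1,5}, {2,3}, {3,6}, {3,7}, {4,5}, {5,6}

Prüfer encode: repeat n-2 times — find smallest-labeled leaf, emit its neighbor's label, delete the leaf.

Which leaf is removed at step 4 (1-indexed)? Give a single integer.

Step 1: current leaves = {1,2,4,7}. Remove leaf 1 (neighbor: 5).
Step 2: current leaves = {2,4,7}. Remove leaf 2 (neighbor: 3).
Step 3: current leaves = {4,7}. Remove leaf 4 (neighbor: 5).
Step 4: current leaves = {5,7}. Remove leaf 5 (neighbor: 6).

Answer: 5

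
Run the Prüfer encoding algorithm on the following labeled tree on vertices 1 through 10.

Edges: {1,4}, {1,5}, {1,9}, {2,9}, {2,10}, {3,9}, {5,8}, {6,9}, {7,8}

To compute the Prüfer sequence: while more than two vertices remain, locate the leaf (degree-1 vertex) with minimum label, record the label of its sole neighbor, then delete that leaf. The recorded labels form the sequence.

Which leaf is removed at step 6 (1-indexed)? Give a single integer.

Step 1: current leaves = {3,4,6,7,10}. Remove leaf 3 (neighbor: 9).
Step 2: current leaves = {4,6,7,10}. Remove leaf 4 (neighbor: 1).
Step 3: current leaves = {6,7,10}. Remove leaf 6 (neighbor: 9).
Step 4: current leaves = {7,10}. Remove leaf 7 (neighbor: 8).
Step 5: current leaves = {8,10}. Remove leaf 8 (neighbor: 5).
Step 6: current leaves = {5,10}. Remove leaf 5 (neighbor: 1).

Answer: 5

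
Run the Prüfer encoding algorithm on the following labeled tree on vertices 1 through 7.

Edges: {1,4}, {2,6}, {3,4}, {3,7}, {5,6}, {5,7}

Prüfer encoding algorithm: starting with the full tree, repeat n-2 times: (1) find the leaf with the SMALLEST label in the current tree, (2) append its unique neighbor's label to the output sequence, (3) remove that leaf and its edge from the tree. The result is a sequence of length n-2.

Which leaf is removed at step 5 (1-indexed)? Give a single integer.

Answer: 6

Derivation:
Step 1: current leaves = {1,2}. Remove leaf 1 (neighbor: 4).
Step 2: current leaves = {2,4}. Remove leaf 2 (neighbor: 6).
Step 3: current leaves = {4,6}. Remove leaf 4 (neighbor: 3).
Step 4: current leaves = {3,6}. Remove leaf 3 (neighbor: 7).
Step 5: current leaves = {6,7}. Remove leaf 6 (neighbor: 5).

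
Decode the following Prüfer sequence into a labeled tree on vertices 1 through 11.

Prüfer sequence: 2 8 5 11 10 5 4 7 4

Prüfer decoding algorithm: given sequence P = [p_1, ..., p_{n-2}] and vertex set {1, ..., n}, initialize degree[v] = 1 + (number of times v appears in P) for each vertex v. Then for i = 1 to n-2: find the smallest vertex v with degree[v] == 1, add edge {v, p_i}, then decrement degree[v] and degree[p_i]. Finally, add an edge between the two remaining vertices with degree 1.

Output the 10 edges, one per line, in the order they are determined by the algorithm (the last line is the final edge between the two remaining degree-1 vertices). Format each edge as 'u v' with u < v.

Initial degrees: {1:1, 2:2, 3:1, 4:3, 5:3, 6:1, 7:2, 8:2, 9:1, 10:2, 11:2}
Step 1: smallest deg-1 vertex = 1, p_1 = 2. Add edge {1,2}. Now deg[1]=0, deg[2]=1.
Step 2: smallest deg-1 vertex = 2, p_2 = 8. Add edge {2,8}. Now deg[2]=0, deg[8]=1.
Step 3: smallest deg-1 vertex = 3, p_3 = 5. Add edge {3,5}. Now deg[3]=0, deg[5]=2.
Step 4: smallest deg-1 vertex = 6, p_4 = 11. Add edge {6,11}. Now deg[6]=0, deg[11]=1.
Step 5: smallest deg-1 vertex = 8, p_5 = 10. Add edge {8,10}. Now deg[8]=0, deg[10]=1.
Step 6: smallest deg-1 vertex = 9, p_6 = 5. Add edge {5,9}. Now deg[9]=0, deg[5]=1.
Step 7: smallest deg-1 vertex = 5, p_7 = 4. Add edge {4,5}. Now deg[5]=0, deg[4]=2.
Step 8: smallest deg-1 vertex = 10, p_8 = 7. Add edge {7,10}. Now deg[10]=0, deg[7]=1.
Step 9: smallest deg-1 vertex = 7, p_9 = 4. Add edge {4,7}. Now deg[7]=0, deg[4]=1.
Final: two remaining deg-1 vertices are 4, 11. Add edge {4,11}.

Answer: 1 2
2 8
3 5
6 11
8 10
5 9
4 5
7 10
4 7
4 11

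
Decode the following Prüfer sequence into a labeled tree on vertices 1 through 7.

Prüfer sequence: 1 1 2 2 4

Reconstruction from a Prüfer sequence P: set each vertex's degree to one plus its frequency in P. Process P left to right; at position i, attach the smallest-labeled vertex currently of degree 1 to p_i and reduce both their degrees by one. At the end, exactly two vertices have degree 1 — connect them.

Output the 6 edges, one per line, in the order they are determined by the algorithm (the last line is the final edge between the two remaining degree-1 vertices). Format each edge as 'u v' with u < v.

Answer: 1 3
1 5
1 2
2 6
2 4
4 7

Derivation:
Initial degrees: {1:3, 2:3, 3:1, 4:2, 5:1, 6:1, 7:1}
Step 1: smallest deg-1 vertex = 3, p_1 = 1. Add edge {1,3}. Now deg[3]=0, deg[1]=2.
Step 2: smallest deg-1 vertex = 5, p_2 = 1. Add edge {1,5}. Now deg[5]=0, deg[1]=1.
Step 3: smallest deg-1 vertex = 1, p_3 = 2. Add edge {1,2}. Now deg[1]=0, deg[2]=2.
Step 4: smallest deg-1 vertex = 6, p_4 = 2. Add edge {2,6}. Now deg[6]=0, deg[2]=1.
Step 5: smallest deg-1 vertex = 2, p_5 = 4. Add edge {2,4}. Now deg[2]=0, deg[4]=1.
Final: two remaining deg-1 vertices are 4, 7. Add edge {4,7}.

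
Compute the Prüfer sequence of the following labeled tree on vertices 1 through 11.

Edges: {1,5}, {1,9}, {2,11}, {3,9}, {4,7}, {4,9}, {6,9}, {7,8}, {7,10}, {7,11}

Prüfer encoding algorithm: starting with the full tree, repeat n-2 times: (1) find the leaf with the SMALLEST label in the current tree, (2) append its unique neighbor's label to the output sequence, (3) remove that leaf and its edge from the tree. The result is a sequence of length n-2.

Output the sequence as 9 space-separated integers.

Step 1: leaves = {2,3,5,6,8,10}. Remove smallest leaf 2, emit neighbor 11.
Step 2: leaves = {3,5,6,8,10,11}. Remove smallest leaf 3, emit neighbor 9.
Step 3: leaves = {5,6,8,10,11}. Remove smallest leaf 5, emit neighbor 1.
Step 4: leaves = {1,6,8,10,11}. Remove smallest leaf 1, emit neighbor 9.
Step 5: leaves = {6,8,10,11}. Remove smallest leaf 6, emit neighbor 9.
Step 6: leaves = {8,9,10,11}. Remove smallest leaf 8, emit neighbor 7.
Step 7: leaves = {9,10,11}. Remove smallest leaf 9, emit neighbor 4.
Step 8: leaves = {4,10,11}. Remove smallest leaf 4, emit neighbor 7.
Step 9: leaves = {10,11}. Remove smallest leaf 10, emit neighbor 7.
Done: 2 vertices remain (7, 11). Sequence = [11 9 1 9 9 7 4 7 7]

Answer: 11 9 1 9 9 7 4 7 7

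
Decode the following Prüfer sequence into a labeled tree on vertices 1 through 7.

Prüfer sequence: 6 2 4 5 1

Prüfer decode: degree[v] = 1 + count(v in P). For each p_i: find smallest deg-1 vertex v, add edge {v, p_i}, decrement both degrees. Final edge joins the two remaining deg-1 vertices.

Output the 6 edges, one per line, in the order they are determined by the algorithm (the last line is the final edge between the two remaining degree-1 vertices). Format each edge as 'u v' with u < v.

Initial degrees: {1:2, 2:2, 3:1, 4:2, 5:2, 6:2, 7:1}
Step 1: smallest deg-1 vertex = 3, p_1 = 6. Add edge {3,6}. Now deg[3]=0, deg[6]=1.
Step 2: smallest deg-1 vertex = 6, p_2 = 2. Add edge {2,6}. Now deg[6]=0, deg[2]=1.
Step 3: smallest deg-1 vertex = 2, p_3 = 4. Add edge {2,4}. Now deg[2]=0, deg[4]=1.
Step 4: smallest deg-1 vertex = 4, p_4 = 5. Add edge {4,5}. Now deg[4]=0, deg[5]=1.
Step 5: smallest deg-1 vertex = 5, p_5 = 1. Add edge {1,5}. Now deg[5]=0, deg[1]=1.
Final: two remaining deg-1 vertices are 1, 7. Add edge {1,7}.

Answer: 3 6
2 6
2 4
4 5
1 5
1 7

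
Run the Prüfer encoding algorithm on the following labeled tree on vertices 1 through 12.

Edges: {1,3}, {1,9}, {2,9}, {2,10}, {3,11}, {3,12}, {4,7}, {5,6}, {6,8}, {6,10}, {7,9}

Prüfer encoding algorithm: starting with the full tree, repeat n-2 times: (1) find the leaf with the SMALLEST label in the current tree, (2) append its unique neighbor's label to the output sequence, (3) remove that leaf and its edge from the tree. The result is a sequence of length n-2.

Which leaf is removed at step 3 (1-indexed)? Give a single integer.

Step 1: current leaves = {4,5,8,11,12}. Remove leaf 4 (neighbor: 7).
Step 2: current leaves = {5,7,8,11,12}. Remove leaf 5 (neighbor: 6).
Step 3: current leaves = {7,8,11,12}. Remove leaf 7 (neighbor: 9).

Answer: 7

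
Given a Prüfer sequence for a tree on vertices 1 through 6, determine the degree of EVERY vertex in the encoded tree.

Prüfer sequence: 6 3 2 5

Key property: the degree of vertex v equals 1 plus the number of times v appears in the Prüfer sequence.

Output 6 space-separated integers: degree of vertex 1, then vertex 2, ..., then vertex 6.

p_1 = 6: count[6] becomes 1
p_2 = 3: count[3] becomes 1
p_3 = 2: count[2] becomes 1
p_4 = 5: count[5] becomes 1
Degrees (1 + count): deg[1]=1+0=1, deg[2]=1+1=2, deg[3]=1+1=2, deg[4]=1+0=1, deg[5]=1+1=2, deg[6]=1+1=2

Answer: 1 2 2 1 2 2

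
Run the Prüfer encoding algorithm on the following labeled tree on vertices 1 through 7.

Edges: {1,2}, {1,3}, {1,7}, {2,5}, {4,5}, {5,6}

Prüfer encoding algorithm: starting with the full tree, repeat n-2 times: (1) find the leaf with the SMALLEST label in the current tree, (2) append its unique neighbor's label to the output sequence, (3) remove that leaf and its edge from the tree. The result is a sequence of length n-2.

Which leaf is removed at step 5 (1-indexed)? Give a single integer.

Step 1: current leaves = {3,4,6,7}. Remove leaf 3 (neighbor: 1).
Step 2: current leaves = {4,6,7}. Remove leaf 4 (neighbor: 5).
Step 3: current leaves = {6,7}. Remove leaf 6 (neighbor: 5).
Step 4: current leaves = {5,7}. Remove leaf 5 (neighbor: 2).
Step 5: current leaves = {2,7}. Remove leaf 2 (neighbor: 1).

Answer: 2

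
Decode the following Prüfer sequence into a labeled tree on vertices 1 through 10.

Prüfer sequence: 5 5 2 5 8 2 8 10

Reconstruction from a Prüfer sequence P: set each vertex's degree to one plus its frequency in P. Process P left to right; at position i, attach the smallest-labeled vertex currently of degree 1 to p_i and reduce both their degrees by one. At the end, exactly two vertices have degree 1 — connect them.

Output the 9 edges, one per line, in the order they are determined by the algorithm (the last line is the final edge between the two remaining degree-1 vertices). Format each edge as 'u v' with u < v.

Initial degrees: {1:1, 2:3, 3:1, 4:1, 5:4, 6:1, 7:1, 8:3, 9:1, 10:2}
Step 1: smallest deg-1 vertex = 1, p_1 = 5. Add edge {1,5}. Now deg[1]=0, deg[5]=3.
Step 2: smallest deg-1 vertex = 3, p_2 = 5. Add edge {3,5}. Now deg[3]=0, deg[5]=2.
Step 3: smallest deg-1 vertex = 4, p_3 = 2. Add edge {2,4}. Now deg[4]=0, deg[2]=2.
Step 4: smallest deg-1 vertex = 6, p_4 = 5. Add edge {5,6}. Now deg[6]=0, deg[5]=1.
Step 5: smallest deg-1 vertex = 5, p_5 = 8. Add edge {5,8}. Now deg[5]=0, deg[8]=2.
Step 6: smallest deg-1 vertex = 7, p_6 = 2. Add edge {2,7}. Now deg[7]=0, deg[2]=1.
Step 7: smallest deg-1 vertex = 2, p_7 = 8. Add edge {2,8}. Now deg[2]=0, deg[8]=1.
Step 8: smallest deg-1 vertex = 8, p_8 = 10. Add edge {8,10}. Now deg[8]=0, deg[10]=1.
Final: two remaining deg-1 vertices are 9, 10. Add edge {9,10}.

Answer: 1 5
3 5
2 4
5 6
5 8
2 7
2 8
8 10
9 10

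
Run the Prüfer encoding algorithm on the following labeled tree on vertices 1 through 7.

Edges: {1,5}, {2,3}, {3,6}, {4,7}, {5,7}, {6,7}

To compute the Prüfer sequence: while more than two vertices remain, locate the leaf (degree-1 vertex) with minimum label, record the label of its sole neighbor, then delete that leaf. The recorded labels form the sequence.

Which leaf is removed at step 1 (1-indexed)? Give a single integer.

Step 1: current leaves = {1,2,4}. Remove leaf 1 (neighbor: 5).

Answer: 1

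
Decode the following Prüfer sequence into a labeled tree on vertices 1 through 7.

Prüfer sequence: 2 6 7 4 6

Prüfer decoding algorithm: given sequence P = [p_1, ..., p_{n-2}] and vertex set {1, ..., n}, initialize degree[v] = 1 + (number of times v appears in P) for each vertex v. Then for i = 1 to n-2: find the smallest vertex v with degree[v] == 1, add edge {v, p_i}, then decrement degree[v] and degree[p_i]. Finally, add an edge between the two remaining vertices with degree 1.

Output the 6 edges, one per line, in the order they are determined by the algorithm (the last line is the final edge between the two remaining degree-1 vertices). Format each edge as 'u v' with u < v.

Answer: 1 2
2 6
3 7
4 5
4 6
6 7

Derivation:
Initial degrees: {1:1, 2:2, 3:1, 4:2, 5:1, 6:3, 7:2}
Step 1: smallest deg-1 vertex = 1, p_1 = 2. Add edge {1,2}. Now deg[1]=0, deg[2]=1.
Step 2: smallest deg-1 vertex = 2, p_2 = 6. Add edge {2,6}. Now deg[2]=0, deg[6]=2.
Step 3: smallest deg-1 vertex = 3, p_3 = 7. Add edge {3,7}. Now deg[3]=0, deg[7]=1.
Step 4: smallest deg-1 vertex = 5, p_4 = 4. Add edge {4,5}. Now deg[5]=0, deg[4]=1.
Step 5: smallest deg-1 vertex = 4, p_5 = 6. Add edge {4,6}. Now deg[4]=0, deg[6]=1.
Final: two remaining deg-1 vertices are 6, 7. Add edge {6,7}.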